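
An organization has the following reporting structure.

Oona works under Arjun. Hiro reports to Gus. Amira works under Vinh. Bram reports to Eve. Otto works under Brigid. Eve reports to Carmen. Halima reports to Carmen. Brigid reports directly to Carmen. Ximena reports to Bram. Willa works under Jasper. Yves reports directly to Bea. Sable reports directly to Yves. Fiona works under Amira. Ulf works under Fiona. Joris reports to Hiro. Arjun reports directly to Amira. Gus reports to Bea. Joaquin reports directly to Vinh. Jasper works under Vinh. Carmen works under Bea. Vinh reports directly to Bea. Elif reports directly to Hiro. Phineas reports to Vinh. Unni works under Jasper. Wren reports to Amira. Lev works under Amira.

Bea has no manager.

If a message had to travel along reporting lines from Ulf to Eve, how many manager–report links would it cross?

6

Ulf is 4 levels below Bea, and Eve is 2 levels below Bea (their lowest common manager). The shortest path runs up from Ulf to Bea and back down to Eve: 4 + 2 = 6 links.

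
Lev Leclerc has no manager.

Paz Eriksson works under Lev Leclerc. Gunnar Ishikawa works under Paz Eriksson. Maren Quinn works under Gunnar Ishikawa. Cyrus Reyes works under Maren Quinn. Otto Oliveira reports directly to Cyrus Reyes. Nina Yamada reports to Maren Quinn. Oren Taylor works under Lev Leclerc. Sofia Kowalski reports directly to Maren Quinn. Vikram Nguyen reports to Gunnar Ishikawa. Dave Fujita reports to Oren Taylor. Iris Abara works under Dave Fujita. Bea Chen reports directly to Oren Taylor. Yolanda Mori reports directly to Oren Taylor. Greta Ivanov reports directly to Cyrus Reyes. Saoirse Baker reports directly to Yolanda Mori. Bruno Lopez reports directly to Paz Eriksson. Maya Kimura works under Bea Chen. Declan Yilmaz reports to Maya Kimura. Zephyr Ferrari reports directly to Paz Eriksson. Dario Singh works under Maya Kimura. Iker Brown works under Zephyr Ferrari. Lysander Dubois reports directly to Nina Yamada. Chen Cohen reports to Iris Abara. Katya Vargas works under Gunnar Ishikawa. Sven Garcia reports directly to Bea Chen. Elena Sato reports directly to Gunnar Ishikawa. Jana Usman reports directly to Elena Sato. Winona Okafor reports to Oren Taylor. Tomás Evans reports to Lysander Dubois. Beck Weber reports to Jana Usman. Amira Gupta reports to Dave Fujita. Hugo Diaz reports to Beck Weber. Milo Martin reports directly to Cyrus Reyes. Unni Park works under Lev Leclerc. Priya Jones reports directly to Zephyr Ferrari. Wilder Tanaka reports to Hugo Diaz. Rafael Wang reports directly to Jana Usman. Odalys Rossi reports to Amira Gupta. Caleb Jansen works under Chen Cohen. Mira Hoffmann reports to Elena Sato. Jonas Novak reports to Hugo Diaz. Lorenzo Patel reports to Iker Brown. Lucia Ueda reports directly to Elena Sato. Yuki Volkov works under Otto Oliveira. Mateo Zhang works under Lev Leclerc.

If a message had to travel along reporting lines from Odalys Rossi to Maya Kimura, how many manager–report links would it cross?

5

Odalys Rossi is 3 levels below Oren Taylor, and Maya Kimura is 2 levels below Oren Taylor (their lowest common manager). The shortest path runs up from Odalys Rossi to Oren Taylor and back down to Maya Kimura: 3 + 2 = 5 links.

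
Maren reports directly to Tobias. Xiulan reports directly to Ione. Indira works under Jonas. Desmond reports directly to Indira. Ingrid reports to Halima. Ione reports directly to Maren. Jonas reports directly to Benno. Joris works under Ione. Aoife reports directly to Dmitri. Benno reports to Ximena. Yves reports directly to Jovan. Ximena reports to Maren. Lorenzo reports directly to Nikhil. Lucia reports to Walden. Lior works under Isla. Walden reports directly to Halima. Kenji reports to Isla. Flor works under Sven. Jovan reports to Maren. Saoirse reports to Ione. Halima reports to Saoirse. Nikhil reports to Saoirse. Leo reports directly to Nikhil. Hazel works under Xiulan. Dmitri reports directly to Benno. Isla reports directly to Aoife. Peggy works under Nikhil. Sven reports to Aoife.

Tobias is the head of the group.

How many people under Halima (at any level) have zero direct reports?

The people in Halima's organization with no one reporting to them are Lucia, Ingrid. That is 2.

2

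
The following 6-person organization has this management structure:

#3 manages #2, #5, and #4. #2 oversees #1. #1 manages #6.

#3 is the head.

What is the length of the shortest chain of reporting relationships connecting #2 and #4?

#2 is 1 level below #3, and #4 is 1 level below #3 (their lowest common manager). The shortest path runs up from #2 to #3 and back down to #4: 1 + 1 = 2 links.

2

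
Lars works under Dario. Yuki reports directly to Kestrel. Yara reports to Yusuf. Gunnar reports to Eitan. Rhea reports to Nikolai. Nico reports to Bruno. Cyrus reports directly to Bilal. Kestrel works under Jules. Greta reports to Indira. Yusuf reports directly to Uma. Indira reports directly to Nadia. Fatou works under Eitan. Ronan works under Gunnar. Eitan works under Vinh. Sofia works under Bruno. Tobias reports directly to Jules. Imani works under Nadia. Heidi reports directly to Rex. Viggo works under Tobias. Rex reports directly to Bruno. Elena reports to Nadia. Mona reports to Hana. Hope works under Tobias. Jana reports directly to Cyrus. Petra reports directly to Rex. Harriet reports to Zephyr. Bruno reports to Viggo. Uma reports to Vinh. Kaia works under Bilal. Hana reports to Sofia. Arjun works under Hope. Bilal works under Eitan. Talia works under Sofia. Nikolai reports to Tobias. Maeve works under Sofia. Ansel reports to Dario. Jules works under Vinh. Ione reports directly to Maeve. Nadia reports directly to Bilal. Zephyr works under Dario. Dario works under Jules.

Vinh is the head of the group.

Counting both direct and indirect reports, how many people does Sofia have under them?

5

Sofia directly manages Hana, Talia, Maeve. Under Hana: Mona (1). Talia has no reports. Under Maeve: Ione (1). So Sofia's organization is 3 direct reports plus everyone under them: 2 + 1 + 2 = 5.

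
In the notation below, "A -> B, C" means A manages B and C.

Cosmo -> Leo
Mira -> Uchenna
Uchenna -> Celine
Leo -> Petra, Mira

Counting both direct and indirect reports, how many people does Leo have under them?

Leo directly manages Petra, Mira. Petra has no reports. Under Mira: Uchenna, Celine (2). So Leo's organization is 2 direct reports plus everyone under them: 1 + 3 = 4.

4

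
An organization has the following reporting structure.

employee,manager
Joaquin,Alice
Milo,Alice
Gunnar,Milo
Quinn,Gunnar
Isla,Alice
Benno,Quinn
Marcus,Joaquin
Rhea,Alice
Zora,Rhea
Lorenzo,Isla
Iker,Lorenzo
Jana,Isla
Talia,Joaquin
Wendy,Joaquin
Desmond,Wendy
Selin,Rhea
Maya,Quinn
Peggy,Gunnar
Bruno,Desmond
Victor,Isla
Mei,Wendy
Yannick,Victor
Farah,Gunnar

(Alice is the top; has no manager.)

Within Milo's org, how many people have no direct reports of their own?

The people in Milo's organization with no one reporting to them are Farah, Peggy, Maya, Benno. That is 4.

4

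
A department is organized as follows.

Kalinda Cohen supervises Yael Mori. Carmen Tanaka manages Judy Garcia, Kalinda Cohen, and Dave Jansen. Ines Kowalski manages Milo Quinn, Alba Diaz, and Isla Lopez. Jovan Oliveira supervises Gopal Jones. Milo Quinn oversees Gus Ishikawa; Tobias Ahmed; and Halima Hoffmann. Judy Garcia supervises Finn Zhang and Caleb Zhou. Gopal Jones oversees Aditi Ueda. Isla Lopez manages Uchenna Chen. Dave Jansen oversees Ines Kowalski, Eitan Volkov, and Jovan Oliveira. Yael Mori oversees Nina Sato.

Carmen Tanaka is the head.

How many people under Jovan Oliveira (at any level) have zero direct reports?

1

The only person in Jovan Oliveira's organization with no one reporting to them is Aditi Ueda. That is 1.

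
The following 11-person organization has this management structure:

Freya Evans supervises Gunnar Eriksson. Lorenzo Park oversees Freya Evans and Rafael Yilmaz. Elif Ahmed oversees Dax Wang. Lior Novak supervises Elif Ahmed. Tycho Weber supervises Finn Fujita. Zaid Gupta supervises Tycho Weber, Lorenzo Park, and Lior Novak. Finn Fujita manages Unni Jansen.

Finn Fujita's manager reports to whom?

Zaid Gupta

Finn Fujita reports to Tycho Weber, and Tycho Weber reports to Zaid Gupta. So Finn Fujita's skip-level manager is Zaid Gupta.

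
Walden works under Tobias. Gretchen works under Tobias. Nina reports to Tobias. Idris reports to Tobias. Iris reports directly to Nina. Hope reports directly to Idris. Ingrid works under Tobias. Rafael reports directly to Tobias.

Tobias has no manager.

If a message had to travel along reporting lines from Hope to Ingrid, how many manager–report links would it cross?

3

Hope is 2 levels below Tobias, and Ingrid is 1 level below Tobias (their lowest common manager). The shortest path runs up from Hope to Tobias and back down to Ingrid: 2 + 1 = 3 links.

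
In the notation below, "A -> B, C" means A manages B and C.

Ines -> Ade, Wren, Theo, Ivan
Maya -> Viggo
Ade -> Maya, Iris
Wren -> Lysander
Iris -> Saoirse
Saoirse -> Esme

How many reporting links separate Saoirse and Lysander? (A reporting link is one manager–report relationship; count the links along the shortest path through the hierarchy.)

5

Saoirse is 3 levels below Ines, and Lysander is 2 levels below Ines (their lowest common manager). The shortest path runs up from Saoirse to Ines and back down to Lysander: 3 + 2 = 5 links.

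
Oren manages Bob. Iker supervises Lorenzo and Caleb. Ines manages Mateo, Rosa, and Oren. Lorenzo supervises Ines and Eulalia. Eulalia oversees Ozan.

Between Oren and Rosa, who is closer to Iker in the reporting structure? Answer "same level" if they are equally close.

Both Oren and Rosa are 3 levels below Iker.

same level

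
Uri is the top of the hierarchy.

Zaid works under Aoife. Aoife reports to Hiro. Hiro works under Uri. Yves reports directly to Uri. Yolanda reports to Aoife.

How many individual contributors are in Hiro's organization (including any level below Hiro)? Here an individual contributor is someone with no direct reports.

The people in Hiro's organization with no one reporting to them are Zaid, Yolanda. That is 2.

2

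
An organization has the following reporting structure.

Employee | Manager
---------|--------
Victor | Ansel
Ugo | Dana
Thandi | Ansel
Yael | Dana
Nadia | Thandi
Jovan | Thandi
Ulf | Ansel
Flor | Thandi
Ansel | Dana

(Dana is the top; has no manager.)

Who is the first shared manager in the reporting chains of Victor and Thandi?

Victor's chain of managers is Ansel, Dana. Thandi's chain of managers is Ansel, Dana. The first manager that appears in both chains is Ansel.

Ansel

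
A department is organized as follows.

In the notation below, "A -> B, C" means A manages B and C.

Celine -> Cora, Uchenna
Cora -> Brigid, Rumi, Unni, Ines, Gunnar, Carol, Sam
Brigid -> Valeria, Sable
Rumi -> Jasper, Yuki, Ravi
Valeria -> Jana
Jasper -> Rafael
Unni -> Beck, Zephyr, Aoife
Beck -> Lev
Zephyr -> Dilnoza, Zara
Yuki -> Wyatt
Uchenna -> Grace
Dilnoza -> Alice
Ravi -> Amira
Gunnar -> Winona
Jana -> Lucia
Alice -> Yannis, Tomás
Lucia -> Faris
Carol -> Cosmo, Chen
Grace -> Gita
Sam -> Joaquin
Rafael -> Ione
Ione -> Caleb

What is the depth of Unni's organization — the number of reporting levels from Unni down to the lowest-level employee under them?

4

The longest chain under Unni runs Unni → Zephyr → Dilnoza → Alice → Tomás, which is 4 levels below Unni.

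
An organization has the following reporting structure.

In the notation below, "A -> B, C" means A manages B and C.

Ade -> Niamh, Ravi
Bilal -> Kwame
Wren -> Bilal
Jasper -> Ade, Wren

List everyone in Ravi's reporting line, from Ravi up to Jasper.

Ravi -> Ade -> Jasper

Ravi reports to Ade. Ade reports to Jasper. Jasper is at the top.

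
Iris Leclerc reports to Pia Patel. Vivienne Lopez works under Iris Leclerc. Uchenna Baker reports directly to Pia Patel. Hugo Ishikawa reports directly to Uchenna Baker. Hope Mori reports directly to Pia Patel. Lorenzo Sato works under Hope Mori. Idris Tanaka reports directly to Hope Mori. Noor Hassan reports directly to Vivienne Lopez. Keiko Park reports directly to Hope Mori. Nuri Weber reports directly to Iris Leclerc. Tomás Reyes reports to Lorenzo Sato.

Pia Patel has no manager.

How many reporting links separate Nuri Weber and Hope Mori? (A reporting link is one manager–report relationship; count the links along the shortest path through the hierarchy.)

3

Nuri Weber is 2 levels below Pia Patel, and Hope Mori is 1 level below Pia Patel (their lowest common manager). The shortest path runs up from Nuri Weber to Pia Patel and back down to Hope Mori: 2 + 1 = 3 links.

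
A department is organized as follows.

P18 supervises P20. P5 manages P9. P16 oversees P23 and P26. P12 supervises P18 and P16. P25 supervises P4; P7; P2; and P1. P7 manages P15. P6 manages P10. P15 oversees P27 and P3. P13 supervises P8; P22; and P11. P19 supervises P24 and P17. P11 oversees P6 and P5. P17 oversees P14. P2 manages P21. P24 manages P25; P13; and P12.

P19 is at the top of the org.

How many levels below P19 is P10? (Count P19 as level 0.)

5

Chain from P10 up to P19: P10 → P6 → P11 → P13 → P24 → P19. That is 5 steps up, so P10 is 5 levels below P19.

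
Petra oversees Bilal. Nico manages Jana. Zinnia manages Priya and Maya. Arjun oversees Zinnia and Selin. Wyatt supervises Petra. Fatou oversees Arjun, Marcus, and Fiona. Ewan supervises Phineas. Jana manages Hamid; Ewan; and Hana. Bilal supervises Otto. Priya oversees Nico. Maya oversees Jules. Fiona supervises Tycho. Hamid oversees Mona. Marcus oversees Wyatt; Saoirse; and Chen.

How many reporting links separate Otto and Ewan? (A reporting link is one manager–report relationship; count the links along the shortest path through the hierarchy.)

Otto is 5 levels below Fatou, and Ewan is 6 levels below Fatou (their lowest common manager). The shortest path runs up from Otto to Fatou and back down to Ewan: 5 + 6 = 11 links.

11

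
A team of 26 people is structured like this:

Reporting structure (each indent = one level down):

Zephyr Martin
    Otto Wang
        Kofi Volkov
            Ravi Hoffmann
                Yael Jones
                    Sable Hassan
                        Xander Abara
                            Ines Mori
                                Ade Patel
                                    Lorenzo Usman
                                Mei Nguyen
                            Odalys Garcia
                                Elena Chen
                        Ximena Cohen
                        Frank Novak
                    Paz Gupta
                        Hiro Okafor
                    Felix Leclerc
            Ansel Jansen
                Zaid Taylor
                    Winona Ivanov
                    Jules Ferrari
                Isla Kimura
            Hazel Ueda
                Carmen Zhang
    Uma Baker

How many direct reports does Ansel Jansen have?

Ansel Jansen directly manages Zaid Taylor, Isla Kimura. That is 2 direct reports.

2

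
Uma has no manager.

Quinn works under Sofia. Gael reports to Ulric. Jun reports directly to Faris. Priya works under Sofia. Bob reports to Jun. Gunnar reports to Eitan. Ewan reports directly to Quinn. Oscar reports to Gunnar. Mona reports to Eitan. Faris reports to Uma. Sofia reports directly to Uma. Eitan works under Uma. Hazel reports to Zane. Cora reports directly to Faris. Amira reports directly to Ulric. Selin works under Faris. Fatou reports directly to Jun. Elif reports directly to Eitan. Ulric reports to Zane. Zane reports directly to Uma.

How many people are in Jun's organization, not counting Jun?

Jun directly manages Fatou, Bob. Fatou has no reports. Bob has no reports. So Jun's organization is 2 direct reports plus everyone under them: 1 + 1 = 2.

2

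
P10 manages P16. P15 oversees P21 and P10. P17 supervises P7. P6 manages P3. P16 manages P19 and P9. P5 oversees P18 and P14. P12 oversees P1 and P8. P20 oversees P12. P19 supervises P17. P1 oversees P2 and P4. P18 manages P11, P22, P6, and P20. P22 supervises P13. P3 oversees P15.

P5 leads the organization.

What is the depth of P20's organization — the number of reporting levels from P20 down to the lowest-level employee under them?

The longest chain under P20 runs P20 → P12 → P1 → P4, which is 3 levels below P20.

3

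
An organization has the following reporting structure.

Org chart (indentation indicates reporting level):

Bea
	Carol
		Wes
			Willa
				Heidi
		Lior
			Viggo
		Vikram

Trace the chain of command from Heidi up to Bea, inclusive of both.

Heidi -> Willa -> Wes -> Carol -> Bea

Heidi reports to Willa. Willa reports to Wes. Wes reports to Carol. Carol reports to Bea. Bea is at the top.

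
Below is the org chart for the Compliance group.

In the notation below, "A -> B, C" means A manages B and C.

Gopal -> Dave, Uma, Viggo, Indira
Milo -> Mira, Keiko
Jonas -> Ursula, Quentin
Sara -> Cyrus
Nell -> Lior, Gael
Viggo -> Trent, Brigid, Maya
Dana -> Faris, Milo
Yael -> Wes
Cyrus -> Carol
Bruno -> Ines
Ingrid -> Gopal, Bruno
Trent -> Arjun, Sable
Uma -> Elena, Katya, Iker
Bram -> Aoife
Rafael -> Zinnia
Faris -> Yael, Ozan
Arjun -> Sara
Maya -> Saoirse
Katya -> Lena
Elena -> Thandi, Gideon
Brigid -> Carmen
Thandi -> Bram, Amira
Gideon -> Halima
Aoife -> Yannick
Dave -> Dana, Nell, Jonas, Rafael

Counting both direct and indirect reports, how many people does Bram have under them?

Bram directly manages Aoife. Under Aoife: Yannick (1). That's 2 in total.

2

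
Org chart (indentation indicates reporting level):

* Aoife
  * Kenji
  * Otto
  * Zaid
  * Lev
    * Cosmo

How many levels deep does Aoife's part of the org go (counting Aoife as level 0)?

The longest chain under Aoife runs Aoife → Lev → Cosmo, which is 2 levels below Aoife.

2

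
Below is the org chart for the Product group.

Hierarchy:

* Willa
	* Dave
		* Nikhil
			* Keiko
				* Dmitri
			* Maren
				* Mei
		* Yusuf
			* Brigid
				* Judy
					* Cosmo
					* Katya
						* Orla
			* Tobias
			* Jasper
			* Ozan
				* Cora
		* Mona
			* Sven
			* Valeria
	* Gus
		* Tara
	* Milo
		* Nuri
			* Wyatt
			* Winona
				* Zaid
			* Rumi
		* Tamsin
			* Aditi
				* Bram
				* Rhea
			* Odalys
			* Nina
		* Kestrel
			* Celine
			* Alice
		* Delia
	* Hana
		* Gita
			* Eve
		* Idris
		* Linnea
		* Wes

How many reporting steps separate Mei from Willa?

Chain from Mei up to Willa: Mei → Maren → Nikhil → Dave → Willa. That is 4 steps up, so Mei is 4 levels below Willa.

4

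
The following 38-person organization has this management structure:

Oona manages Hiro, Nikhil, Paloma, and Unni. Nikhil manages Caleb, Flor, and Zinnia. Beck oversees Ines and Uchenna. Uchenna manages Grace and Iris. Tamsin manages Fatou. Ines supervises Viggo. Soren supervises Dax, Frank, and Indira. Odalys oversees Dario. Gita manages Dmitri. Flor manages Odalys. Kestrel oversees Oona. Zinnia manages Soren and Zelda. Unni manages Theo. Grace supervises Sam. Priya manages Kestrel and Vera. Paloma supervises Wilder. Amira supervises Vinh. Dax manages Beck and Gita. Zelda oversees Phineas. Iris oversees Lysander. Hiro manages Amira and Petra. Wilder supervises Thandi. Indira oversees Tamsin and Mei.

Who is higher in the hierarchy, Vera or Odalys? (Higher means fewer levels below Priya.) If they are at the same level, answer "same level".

Vera is 1 level below Priya; Odalys is 5. Vera is higher.

Vera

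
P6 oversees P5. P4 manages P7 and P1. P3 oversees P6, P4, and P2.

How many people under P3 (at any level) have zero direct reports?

4

The people in P3's organization with no one reporting to them are P2, P5, P1, P7. That is 4.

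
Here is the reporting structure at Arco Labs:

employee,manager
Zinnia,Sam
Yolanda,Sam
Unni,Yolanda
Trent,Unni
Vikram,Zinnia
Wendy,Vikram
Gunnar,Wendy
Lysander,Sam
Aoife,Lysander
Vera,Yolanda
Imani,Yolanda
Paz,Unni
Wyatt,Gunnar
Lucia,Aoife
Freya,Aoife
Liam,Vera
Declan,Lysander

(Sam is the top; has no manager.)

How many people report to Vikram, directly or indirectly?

Vikram directly manages Wendy. Under Wendy: Gunnar, Wyatt (2). That's 3 in total.

3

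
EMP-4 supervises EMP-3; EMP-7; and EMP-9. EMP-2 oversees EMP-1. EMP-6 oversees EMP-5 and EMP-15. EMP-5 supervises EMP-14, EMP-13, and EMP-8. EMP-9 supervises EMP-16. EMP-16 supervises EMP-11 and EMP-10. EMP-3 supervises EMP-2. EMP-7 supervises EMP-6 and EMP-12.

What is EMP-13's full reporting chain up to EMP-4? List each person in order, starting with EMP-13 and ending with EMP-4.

EMP-13 reports to EMP-5. EMP-5 reports to EMP-6. EMP-6 reports to EMP-7. EMP-7 reports to EMP-4. EMP-4 is at the top.

EMP-13 -> EMP-5 -> EMP-6 -> EMP-7 -> EMP-4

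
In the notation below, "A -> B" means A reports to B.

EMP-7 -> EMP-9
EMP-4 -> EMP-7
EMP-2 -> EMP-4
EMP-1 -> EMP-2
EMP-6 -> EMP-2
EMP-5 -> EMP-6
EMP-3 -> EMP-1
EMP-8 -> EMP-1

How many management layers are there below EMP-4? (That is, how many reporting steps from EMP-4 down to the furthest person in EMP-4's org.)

3

The longest chain under EMP-4 runs EMP-4 → EMP-2 → EMP-6 → EMP-5, which is 3 levels below EMP-4.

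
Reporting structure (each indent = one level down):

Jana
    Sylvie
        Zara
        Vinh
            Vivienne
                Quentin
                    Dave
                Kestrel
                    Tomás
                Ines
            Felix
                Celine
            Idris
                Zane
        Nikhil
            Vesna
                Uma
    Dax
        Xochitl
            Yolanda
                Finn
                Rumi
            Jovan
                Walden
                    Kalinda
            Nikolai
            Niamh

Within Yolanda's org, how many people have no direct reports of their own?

2

The people in Yolanda's organization with no one reporting to them are Rumi, Finn. That is 2.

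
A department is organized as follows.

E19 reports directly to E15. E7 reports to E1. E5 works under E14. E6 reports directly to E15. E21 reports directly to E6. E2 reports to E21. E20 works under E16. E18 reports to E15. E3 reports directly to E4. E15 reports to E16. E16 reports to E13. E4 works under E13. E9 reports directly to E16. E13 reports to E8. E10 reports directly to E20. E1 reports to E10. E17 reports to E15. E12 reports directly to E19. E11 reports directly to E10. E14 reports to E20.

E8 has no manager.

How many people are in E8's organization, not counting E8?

E8 directly manages E13. Under E13: E4, E3, E16, E9, E15, E17, E18, E6, E21, E2, E19, E12, E20, E10, E11, E1, E7, E14, E5 (19). That's 20 in total.

20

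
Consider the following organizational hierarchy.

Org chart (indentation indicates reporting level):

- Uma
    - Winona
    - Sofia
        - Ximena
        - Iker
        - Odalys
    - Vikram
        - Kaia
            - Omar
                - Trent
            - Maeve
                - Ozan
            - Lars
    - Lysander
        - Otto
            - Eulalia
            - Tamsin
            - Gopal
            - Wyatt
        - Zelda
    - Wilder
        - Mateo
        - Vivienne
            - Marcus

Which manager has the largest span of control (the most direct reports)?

Direct-report counts: Uma has 5; Wilder has 2; Vivienne has 1; Lysander has 2; Otto has 4; Vikram has 1; Kaia has 3; Maeve has 1; Omar has 1; Sofia has 3. The largest is 5, held by Uma.

Uma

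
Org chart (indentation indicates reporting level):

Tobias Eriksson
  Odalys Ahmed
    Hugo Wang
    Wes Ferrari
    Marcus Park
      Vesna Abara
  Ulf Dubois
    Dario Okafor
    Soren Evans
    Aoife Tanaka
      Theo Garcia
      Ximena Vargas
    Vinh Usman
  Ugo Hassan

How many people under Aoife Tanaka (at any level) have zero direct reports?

The people in Aoife Tanaka's organization with no one reporting to them are Ximena Vargas, Theo Garcia. That is 2.

2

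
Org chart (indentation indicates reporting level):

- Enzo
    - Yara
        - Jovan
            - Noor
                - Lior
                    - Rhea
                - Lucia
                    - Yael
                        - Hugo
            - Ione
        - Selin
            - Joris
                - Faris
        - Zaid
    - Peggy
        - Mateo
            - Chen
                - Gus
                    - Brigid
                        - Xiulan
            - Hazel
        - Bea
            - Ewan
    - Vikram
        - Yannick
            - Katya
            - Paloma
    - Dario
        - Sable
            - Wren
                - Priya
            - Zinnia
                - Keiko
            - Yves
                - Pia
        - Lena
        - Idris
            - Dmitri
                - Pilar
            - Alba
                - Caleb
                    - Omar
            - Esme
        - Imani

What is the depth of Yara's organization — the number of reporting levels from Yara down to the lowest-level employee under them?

5

The longest chain under Yara runs Yara → Jovan → Noor → Lucia → Yael → Hugo, which is 5 levels below Yara.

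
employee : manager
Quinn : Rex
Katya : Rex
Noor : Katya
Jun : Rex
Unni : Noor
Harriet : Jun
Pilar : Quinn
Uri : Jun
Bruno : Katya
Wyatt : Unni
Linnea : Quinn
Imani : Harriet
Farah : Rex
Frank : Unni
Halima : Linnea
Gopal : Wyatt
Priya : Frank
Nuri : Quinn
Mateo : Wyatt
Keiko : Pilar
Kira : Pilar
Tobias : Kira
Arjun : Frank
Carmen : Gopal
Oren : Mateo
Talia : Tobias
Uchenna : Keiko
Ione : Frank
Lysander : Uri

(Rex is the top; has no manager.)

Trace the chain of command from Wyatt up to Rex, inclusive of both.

Wyatt reports to Unni. Unni reports to Noor. Noor reports to Katya. Katya reports to Rex. Rex is at the top.

Wyatt -> Unni -> Noor -> Katya -> Rex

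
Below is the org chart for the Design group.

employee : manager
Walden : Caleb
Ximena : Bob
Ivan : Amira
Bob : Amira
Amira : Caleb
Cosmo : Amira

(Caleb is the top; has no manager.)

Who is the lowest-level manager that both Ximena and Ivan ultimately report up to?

Ximena's chain of managers is Bob, Amira, Caleb. Ivan's chain of managers is Amira, Caleb. The first manager that appears in both chains is Amira.

Amira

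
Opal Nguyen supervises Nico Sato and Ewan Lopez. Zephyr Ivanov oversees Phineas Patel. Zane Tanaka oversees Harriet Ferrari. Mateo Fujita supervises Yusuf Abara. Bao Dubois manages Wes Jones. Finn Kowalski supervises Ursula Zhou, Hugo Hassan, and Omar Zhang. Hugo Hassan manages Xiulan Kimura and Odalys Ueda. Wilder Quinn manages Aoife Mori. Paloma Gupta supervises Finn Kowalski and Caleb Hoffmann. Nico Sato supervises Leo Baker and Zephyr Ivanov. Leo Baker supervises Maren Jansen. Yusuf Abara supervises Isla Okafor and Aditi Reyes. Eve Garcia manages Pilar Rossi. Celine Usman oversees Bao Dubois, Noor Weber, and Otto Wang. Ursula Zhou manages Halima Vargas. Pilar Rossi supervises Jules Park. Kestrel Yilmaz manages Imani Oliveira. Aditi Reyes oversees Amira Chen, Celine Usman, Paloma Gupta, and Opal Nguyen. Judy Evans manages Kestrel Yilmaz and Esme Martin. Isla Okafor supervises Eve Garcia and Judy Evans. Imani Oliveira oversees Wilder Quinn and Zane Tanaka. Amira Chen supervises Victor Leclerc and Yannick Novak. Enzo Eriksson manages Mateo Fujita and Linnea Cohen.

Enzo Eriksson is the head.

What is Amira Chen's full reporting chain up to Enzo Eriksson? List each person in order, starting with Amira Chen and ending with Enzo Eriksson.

Amira Chen -> Aditi Reyes -> Yusuf Abara -> Mateo Fujita -> Enzo Eriksson

Amira Chen reports to Aditi Reyes. Aditi Reyes reports to Yusuf Abara. Yusuf Abara reports to Mateo Fujita. Mateo Fujita reports to Enzo Eriksson. Enzo Eriksson is at the top.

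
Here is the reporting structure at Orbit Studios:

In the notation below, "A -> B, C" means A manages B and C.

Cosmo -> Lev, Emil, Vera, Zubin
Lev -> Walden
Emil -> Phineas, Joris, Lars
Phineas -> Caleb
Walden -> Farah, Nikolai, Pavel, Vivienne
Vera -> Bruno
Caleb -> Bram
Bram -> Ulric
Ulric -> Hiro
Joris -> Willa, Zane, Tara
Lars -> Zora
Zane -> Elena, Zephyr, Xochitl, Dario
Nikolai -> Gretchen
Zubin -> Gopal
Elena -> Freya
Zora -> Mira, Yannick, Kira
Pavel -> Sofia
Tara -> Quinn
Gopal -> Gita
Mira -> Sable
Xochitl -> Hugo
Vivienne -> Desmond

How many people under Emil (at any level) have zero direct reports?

The people in Emil's organization with no one reporting to them are Kira, Yannick, Sable, Quinn, Dario, Hugo, Zephyr, Freya, Willa, Hiro. That is 10.

10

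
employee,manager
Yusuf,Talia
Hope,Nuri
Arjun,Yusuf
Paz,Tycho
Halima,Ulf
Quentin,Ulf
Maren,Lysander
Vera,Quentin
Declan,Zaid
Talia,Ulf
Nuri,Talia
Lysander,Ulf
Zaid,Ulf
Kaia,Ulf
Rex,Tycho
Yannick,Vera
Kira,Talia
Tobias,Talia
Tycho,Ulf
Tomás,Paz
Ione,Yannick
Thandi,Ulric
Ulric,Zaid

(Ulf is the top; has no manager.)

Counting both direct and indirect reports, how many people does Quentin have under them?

Quentin directly manages Vera. Under Vera: Yannick, Ione (2). That's 3 in total.

3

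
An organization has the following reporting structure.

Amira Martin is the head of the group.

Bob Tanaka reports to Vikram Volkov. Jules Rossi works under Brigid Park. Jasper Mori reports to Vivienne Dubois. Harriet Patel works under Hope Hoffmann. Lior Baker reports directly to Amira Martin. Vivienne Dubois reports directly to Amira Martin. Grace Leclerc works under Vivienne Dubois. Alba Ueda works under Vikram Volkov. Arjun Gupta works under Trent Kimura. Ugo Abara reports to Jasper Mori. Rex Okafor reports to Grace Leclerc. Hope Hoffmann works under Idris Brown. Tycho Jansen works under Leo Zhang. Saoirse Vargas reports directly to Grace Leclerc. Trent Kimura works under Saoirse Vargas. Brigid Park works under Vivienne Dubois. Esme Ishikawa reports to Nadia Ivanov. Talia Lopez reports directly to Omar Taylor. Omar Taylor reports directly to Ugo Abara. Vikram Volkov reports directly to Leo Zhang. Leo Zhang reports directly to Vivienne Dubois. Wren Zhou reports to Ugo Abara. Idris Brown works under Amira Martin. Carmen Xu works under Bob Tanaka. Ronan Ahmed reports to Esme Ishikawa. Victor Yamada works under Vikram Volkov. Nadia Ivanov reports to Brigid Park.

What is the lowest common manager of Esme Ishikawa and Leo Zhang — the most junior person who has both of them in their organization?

Vivienne Dubois

Esme Ishikawa's chain of managers is Nadia Ivanov, Brigid Park, Vivienne Dubois, Amira Martin. Leo Zhang's chain of managers is Vivienne Dubois, Amira Martin. The first manager that appears in both chains is Vivienne Dubois.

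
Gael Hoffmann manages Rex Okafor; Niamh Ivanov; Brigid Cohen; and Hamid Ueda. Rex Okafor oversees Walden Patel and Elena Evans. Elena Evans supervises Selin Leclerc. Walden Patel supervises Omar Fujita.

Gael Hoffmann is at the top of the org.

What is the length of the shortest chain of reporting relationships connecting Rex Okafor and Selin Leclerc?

Selin Leclerc is in Rex Okafor's organization: the chain from Selin Leclerc up to Rex Okafor is Selin Leclerc → Elena Evans → Rex Okafor, which is 2 links.

2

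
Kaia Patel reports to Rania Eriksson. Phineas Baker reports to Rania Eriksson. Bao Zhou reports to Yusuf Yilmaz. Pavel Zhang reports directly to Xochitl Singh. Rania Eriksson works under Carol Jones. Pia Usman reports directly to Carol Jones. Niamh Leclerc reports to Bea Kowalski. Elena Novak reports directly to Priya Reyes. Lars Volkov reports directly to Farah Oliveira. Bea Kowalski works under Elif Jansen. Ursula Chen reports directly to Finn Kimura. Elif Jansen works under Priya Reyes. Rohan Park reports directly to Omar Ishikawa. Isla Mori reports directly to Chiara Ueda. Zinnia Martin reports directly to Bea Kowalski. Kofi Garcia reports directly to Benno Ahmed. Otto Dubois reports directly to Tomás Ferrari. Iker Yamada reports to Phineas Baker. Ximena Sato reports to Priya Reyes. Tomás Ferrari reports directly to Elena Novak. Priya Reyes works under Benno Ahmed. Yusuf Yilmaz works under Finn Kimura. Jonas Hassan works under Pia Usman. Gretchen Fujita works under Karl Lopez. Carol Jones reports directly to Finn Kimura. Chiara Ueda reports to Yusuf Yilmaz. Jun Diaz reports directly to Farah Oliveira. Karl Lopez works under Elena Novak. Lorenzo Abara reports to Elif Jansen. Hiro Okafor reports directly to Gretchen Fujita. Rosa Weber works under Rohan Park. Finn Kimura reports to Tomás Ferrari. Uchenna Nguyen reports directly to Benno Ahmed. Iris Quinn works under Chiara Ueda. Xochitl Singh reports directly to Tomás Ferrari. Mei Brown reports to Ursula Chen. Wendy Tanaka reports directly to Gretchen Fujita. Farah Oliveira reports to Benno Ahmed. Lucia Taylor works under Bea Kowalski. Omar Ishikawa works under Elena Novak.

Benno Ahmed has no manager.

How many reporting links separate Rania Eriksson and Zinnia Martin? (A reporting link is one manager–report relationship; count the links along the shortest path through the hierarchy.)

Rania Eriksson is 5 levels below Priya Reyes, and Zinnia Martin is 3 levels below Priya Reyes (their lowest common manager). The shortest path runs up from Rania Eriksson to Priya Reyes and back down to Zinnia Martin: 5 + 3 = 8 links.

8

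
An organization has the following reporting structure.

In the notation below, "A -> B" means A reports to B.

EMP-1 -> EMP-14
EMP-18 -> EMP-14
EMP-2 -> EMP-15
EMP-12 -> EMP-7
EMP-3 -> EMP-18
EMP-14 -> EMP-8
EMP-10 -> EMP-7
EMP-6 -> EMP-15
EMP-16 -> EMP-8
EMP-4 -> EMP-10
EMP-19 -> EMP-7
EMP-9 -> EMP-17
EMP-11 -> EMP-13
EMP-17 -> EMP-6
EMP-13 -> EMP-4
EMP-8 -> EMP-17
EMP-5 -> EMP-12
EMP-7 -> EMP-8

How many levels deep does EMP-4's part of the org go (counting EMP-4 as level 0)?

2

The longest chain under EMP-4 runs EMP-4 → EMP-13 → EMP-11, which is 2 levels below EMP-4.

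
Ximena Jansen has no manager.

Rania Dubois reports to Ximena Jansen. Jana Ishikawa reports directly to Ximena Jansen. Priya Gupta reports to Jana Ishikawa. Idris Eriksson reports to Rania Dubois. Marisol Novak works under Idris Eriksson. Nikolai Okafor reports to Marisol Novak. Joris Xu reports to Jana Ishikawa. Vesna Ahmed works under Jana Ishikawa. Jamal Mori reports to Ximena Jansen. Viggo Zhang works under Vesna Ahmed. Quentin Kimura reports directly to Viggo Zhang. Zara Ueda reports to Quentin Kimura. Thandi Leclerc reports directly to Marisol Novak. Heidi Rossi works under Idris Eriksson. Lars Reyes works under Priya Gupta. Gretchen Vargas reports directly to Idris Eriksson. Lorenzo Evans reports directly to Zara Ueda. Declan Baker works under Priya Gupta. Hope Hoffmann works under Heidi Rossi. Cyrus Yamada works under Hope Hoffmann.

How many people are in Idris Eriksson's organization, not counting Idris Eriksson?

Idris Eriksson directly manages Marisol Novak, Heidi Rossi, Gretchen Vargas. Under Marisol Novak: Thandi Leclerc, Nikolai Okafor (2). Under Heidi Rossi: Hope Hoffmann, Cyrus Yamada (2). Gretchen Vargas has no reports. So Idris Eriksson's organization is 3 direct reports plus everyone under them: 3 + 3 + 1 = 7.

7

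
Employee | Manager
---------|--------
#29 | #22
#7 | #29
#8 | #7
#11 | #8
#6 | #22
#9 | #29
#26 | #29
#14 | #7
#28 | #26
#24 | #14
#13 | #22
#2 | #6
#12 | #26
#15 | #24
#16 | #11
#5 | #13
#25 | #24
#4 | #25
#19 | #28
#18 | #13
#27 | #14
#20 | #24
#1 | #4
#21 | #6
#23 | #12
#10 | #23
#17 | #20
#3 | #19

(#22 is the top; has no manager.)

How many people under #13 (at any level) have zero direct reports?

2

The people in #13's organization with no one reporting to them are #18, #5. That is 2.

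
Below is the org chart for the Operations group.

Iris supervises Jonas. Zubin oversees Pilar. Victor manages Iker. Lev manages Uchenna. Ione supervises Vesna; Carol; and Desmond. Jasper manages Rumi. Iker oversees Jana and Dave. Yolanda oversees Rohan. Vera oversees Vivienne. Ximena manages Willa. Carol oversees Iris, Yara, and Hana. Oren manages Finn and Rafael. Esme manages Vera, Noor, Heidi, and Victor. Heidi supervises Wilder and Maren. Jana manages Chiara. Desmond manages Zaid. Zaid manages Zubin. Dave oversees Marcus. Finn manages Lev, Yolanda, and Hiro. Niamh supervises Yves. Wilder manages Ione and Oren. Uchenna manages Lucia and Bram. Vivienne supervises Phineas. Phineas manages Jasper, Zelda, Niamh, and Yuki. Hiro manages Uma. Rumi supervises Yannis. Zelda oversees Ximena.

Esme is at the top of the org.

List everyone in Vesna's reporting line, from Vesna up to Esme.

Vesna -> Ione -> Wilder -> Heidi -> Esme

Vesna reports to Ione. Ione reports to Wilder. Wilder reports to Heidi. Heidi reports to Esme. Esme is at the top.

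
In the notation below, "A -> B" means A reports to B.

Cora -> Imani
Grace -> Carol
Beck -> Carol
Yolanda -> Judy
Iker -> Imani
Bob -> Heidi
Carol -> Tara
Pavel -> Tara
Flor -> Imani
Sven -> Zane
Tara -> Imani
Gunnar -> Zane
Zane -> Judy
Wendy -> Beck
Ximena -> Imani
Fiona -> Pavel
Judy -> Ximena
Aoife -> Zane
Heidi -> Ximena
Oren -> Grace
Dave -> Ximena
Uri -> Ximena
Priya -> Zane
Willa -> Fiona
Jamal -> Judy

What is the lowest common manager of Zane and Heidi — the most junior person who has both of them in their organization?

Ximena

Zane's chain of managers is Judy, Ximena, Imani. Heidi's chain of managers is Ximena, Imani. The first manager that appears in both chains is Ximena.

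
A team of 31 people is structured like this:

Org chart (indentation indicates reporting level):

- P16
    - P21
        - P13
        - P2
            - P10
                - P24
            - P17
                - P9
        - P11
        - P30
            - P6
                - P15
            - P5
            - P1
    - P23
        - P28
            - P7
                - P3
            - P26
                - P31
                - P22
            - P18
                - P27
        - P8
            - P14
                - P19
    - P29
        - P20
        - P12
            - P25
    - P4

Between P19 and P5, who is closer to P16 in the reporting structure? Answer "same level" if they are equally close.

P5

P19 is 4 levels below P16; P5 is 3. P5 is higher.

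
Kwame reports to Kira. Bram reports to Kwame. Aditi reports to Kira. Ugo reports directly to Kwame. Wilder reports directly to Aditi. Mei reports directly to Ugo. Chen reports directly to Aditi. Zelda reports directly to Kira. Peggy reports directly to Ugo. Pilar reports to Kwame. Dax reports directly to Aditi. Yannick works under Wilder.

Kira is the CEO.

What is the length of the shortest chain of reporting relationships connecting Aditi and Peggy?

Aditi is 1 level below Kira, and Peggy is 3 levels below Kira (their lowest common manager). The shortest path runs up from Aditi to Kira and back down to Peggy: 1 + 3 = 4 links.

4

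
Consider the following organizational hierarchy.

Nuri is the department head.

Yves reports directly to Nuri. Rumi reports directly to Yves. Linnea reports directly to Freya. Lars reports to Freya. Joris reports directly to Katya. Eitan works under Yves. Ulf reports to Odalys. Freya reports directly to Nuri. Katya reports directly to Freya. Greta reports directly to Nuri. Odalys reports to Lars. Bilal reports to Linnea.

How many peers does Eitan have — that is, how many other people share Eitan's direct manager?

1

Eitan reports to Yves. Yves's other direct reports are Rumi — 1 peer.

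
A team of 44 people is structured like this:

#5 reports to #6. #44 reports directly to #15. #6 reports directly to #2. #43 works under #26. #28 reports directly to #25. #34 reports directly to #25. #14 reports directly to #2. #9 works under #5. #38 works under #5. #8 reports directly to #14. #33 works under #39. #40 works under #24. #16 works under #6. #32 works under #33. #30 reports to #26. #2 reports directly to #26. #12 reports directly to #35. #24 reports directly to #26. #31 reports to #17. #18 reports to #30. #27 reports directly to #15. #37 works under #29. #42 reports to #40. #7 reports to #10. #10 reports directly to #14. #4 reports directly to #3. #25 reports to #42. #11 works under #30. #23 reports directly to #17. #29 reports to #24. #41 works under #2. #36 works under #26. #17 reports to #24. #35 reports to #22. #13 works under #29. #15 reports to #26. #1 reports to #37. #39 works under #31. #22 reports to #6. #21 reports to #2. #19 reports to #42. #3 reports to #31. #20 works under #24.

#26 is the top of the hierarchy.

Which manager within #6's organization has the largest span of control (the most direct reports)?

Direct-report counts within #6's organization: #6 has 3; #5 has 2; #22 has 1; #35 has 1. The largest is 3, held by #6.

#6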